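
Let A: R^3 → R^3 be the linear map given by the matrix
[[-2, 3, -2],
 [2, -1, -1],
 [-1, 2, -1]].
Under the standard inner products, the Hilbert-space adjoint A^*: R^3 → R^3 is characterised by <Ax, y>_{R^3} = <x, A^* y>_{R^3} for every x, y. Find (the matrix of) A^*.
A^* = A^T =
[[-2, 2, -1],
 [3, -1, 2],
 [-2, -1, -1]]

For real matrices with standard dot products, the defining identity <Ax, y> = <x, A^* y> gives (Ax)^T y = x^T (A^*) y, i.e. x^T A^T y = x^T (A^*) y. Since this holds for all x, y, we must have A^* = A^T. Therefore
A^* =
[[-2, 2, -1],
 [3, -1, 2],
 [-2, -1, -1]].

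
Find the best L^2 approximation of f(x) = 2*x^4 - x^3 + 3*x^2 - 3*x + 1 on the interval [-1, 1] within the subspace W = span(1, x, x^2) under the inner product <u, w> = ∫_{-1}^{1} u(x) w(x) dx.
g(x) = 33*x^2/7 - 18*x/5 + 29/35

The best approximation g ∈ W is the orthogonal projection of f onto W. Writing g = a_0 + a_1 x + a_2 x^2, the coefficients solve the normal equations G · a = b where
  G_{ij} = <φ_i, φ_j> and b_i = <f, φ_i>, with φ_0 = 1, φ_1 = x, φ_2 = x^2.
G =
  [2, 0, 2/3]
  [0, 2/3, 0]
  [2/3, 0, 2/5],
b = (24/5, -12/5, 256/105).
Solving gives a_0 = 29/35, a_1 = -18/5, a_2 = 33/7, so
  g(x) = 33*x^2/7 - 18*x/5 + 29/35.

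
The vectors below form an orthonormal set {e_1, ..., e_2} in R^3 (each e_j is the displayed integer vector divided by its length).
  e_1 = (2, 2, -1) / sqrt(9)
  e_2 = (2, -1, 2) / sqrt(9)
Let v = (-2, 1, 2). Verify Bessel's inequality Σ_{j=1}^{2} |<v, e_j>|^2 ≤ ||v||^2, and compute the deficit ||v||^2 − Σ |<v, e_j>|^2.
Σ |<v, e_j>|^2 = 17/9; ||v||^2 = 9; deficit = 64/9

Write each e_j = u_j / sqrt(<u_j, u_j>) where u_j is the displayed integer vector. Then <v, e_j> = <v, u_j> / sqrt(<u_j, u_j>), so |<v, e_j>|^2 = <v, u_j>^2 / <u_j, u_j>.
Coefficients: <v, e_1> = -4/sqrt(9), <v, e_2> = -1/sqrt(9).
Square and sum: Σ |<v, e_j>|^2 = 17/9.
Compute ||v||^2 = v·v = 9.
Deficit = 9 − 17/9 = 64/9 ≥ 0, confirming Bessel's inequality. (The deficit equals ||v − Σ <v,e_j> e_j||^2, the squared distance from v to span{e_j}.)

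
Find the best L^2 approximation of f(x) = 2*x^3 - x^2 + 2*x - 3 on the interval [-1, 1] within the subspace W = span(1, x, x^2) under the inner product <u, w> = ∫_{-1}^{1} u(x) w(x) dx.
g(x) = -x^2 + 16*x/5 - 3

The best approximation g ∈ W is the orthogonal projection of f onto W. Writing g = a_0 + a_1 x + a_2 x^2, the coefficients solve the normal equations G · a = b where
  G_{ij} = <φ_i, φ_j> and b_i = <f, φ_i>, with φ_0 = 1, φ_1 = x, φ_2 = x^2.
G =
  [2, 0, 2/3]
  [0, 2/3, 0]
  [2/3, 0, 2/5],
b = (-20/3, 32/15, -12/5).
Solving gives a_0 = -3, a_1 = 16/5, a_2 = -1, so
  g(x) = -x^2 + 16*x/5 - 3.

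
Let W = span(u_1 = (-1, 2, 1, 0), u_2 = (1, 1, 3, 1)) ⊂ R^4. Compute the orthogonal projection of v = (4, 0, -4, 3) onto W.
proj_W(v) = (39/28, -75/28, -5/4, 1/28)

Set up U = [u_1 | ... | u_2] ∈ R^(4×2). The projector onto W = col(U) is P = U (U^T U)^(-1) U^T.
Compute U^T U =
  [6, 4]
  [4, 12],
and U^T v = (-8, -5).
Solve U^T U · c = U^T v for the coefficients: c = (-19/14, 1/28). The projection is proj_W(v) = U c.
Check: (v - proj_W(v)) · u_1 = 0  (should be 0).
Check: (v - proj_W(v)) · u_2 = 0  (should be 0).
Result: proj_W(v) = (39/28, -75/28, -5/4, 1/28).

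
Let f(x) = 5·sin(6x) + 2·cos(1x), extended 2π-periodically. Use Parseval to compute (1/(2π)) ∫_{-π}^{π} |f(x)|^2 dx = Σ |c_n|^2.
Σ |c_n|^2 = 29/2

Expand |f|^2 and use orthogonality of {sin(nx), cos(mx)} on [-π, π]:
  ∫_{-π}^{π} sin(nx)^2 dx = π, ∫ cos(mx)^2 dx = π, and cross terms integrate to 0.
So ∫_{-π}^{π} f(x)^2 dx = 5^2 · π + 2^2 · π = (25 + 4)π.
Divide by 2π: (25 + 4)/2 = 29/2.
By Parseval, this equals Σ |c_n|^2.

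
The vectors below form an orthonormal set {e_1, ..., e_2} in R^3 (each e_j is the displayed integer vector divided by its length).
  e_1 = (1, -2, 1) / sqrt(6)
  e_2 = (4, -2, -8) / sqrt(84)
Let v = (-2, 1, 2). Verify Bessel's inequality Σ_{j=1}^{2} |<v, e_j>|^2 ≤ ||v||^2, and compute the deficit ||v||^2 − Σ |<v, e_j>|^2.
Σ |<v, e_j>|^2 = 61/7; ||v||^2 = 9; deficit = 2/7

Write each e_j = u_j / sqrt(<u_j, u_j>) where u_j is the displayed integer vector. Then <v, e_j> = <v, u_j> / sqrt(<u_j, u_j>), so |<v, e_j>|^2 = <v, u_j>^2 / <u_j, u_j>.
Coefficients: <v, e_1> = -2/sqrt(6), <v, e_2> = -26/sqrt(84).
Square and sum: Σ |<v, e_j>|^2 = 61/7.
Compute ||v||^2 = v·v = 9.
Deficit = 9 − 61/7 = 2/7 ≥ 0, confirming Bessel's inequality. (The deficit equals ||v − Σ <v,e_j> e_j||^2, the squared distance from v to span{e_j}.)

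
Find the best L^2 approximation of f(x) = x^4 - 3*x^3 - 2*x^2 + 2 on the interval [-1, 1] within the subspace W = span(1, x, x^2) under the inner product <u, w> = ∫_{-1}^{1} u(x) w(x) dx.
g(x) = -8*x^2/7 - 9*x/5 + 67/35

The best approximation g ∈ W is the orthogonal projection of f onto W. Writing g = a_0 + a_1 x + a_2 x^2, the coefficients solve the normal equations G · a = b where
  G_{ij} = <φ_i, φ_j> and b_i = <f, φ_i>, with φ_0 = 1, φ_1 = x, φ_2 = x^2.
G =
  [2, 0, 2/3]
  [0, 2/3, 0]
  [2/3, 0, 2/5],
b = (46/15, -6/5, 86/105).
Solving gives a_0 = 67/35, a_1 = -9/5, a_2 = -8/7, so
  g(x) = -8*x^2/7 - 9*x/5 + 67/35.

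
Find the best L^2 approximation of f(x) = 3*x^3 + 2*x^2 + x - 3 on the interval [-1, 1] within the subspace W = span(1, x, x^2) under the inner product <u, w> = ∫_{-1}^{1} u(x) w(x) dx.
g(x) = 2*x^2 + 14*x/5 - 3

The best approximation g ∈ W is the orthogonal projection of f onto W. Writing g = a_0 + a_1 x + a_2 x^2, the coefficients solve the normal equations G · a = b where
  G_{ij} = <φ_i, φ_j> and b_i = <f, φ_i>, with φ_0 = 1, φ_1 = x, φ_2 = x^2.
G =
  [2, 0, 2/3]
  [0, 2/3, 0]
  [2/3, 0, 2/5],
b = (-14/3, 28/15, -6/5).
Solving gives a_0 = -3, a_1 = 14/5, a_2 = 2, so
  g(x) = 2*x^2 + 14*x/5 - 3.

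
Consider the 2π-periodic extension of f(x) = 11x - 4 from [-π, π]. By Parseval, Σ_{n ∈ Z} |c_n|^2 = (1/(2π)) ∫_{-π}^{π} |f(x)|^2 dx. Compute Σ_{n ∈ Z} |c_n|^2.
Σ |c_n|^2 = 121π^2/3 + 16

Expand and integrate term by term over [-π, π]:
  ∫ (11x)^2 dx = 121·(2π^3/3); ∫ 2·11·(-4)·x dx = 0 (odd integrand); ∫ (-4)^2 dx = 16·2π.
So (1/(2π)) ∫_{-π}^{π} (11x - 4)^2 dx = 121π^2/3 + 16 = 121π^2/3 + 16.
Parseval ⇒ Σ |c_n|^2 = 121π^2/3 + 16.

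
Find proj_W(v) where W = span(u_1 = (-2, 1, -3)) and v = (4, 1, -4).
proj_W(v) = (-5/7, 5/14, -15/14)

Set up U = [u_1 | ... | u_1] ∈ R^(3×1). The projector onto W = col(U) is P = U (U^T U)^(-1) U^T.
Compute U^T U =
  [14],
and U^T v = (5).
Solve U^T U · c = U^T v for the coefficients: c = (5/14). The projection is proj_W(v) = U c.
Check: (v - proj_W(v)) · u_1 = 0  (should be 0).
Result: proj_W(v) = (-5/7, 5/14, -15/14).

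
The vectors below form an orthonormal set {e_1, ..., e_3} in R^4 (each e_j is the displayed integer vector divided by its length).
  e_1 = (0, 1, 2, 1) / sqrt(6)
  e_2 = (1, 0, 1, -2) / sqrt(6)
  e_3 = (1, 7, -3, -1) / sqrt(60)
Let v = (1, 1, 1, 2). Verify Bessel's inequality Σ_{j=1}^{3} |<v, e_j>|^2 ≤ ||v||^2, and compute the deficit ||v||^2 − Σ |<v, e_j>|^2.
Σ |<v, e_j>|^2 = 299/60; ||v||^2 = 7; deficit = 121/60

Write each e_j = u_j / sqrt(<u_j, u_j>) where u_j is the displayed integer vector. Then <v, e_j> = <v, u_j> / sqrt(<u_j, u_j>), so |<v, e_j>|^2 = <v, u_j>^2 / <u_j, u_j>.
Coefficients: <v, e_1> = 5/sqrt(6), <v, e_2> = -2/sqrt(6), <v, e_3> = 3/sqrt(60).
Square and sum: Σ |<v, e_j>|^2 = 299/60.
Compute ||v||^2 = v·v = 7.
Deficit = 7 − 299/60 = 121/60 ≥ 0, confirming Bessel's inequality. (The deficit equals ||v − Σ <v,e_j> e_j||^2, the squared distance from v to span{e_j}.)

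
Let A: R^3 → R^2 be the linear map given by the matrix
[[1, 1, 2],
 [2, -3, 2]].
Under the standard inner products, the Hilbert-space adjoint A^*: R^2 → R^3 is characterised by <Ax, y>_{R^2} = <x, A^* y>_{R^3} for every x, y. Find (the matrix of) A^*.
A^* = A^T =
[[1, 2],
 [1, -3],
 [2, 2]]

For real matrices with standard dot products, the defining identity <Ax, y> = <x, A^* y> gives (Ax)^T y = x^T (A^*) y, i.e. x^T A^T y = x^T (A^*) y. Since this holds for all x, y, we must have A^* = A^T. Therefore
A^* =
[[1, 2],
 [1, -3],
 [2, 2]].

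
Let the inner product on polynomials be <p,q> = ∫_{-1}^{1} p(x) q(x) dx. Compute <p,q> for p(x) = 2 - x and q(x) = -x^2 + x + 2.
<p,q> = 6

Expand the product: p(x)·q(x) = x^3 - 3*x^2 + 4.
∫_{-1}^{1} of each monomial x^k gives [2/(k+1) if k even, 0 if k odd]. Integrating term-by-term (or equivalently evaluating the antiderivative F(x) = x^4/4 - x^3 + 4*x at the endpoints):
  F(1) − F(−1) = 13/4 − (-11/4) = 6.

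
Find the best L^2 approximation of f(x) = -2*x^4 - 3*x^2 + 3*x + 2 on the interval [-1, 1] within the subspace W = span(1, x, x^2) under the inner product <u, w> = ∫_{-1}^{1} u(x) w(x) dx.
g(x) = -33*x^2/7 + 3*x + 76/35

The best approximation g ∈ W is the orthogonal projection of f onto W. Writing g = a_0 + a_1 x + a_2 x^2, the coefficients solve the normal equations G · a = b where
  G_{ij} = <φ_i, φ_j> and b_i = <f, φ_i>, with φ_0 = 1, φ_1 = x, φ_2 = x^2.
G =
  [2, 0, 2/3]
  [0, 2/3, 0]
  [2/3, 0, 2/5],
b = (6/5, 2, -46/105).
Solving gives a_0 = 76/35, a_1 = 3, a_2 = -33/7, so
  g(x) = -33*x^2/7 + 3*x + 76/35.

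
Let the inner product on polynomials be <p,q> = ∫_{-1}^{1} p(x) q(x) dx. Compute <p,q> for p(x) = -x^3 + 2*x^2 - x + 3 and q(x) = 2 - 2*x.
<p,q> = 84/5

Expand the product: p(x)·q(x) = 2*x^4 - 6*x^3 + 6*x^2 - 8*x + 6.
∫_{-1}^{1} of each monomial x^k gives [2/(k+1) if k even, 0 if k odd]. Integrating term-by-term (or equivalently evaluating the antiderivative F(x) = 2*x^5/5 - 3*x^4/2 + 2*x^3 - 4*x^2 + 6*x at the endpoints):
  F(1) − F(−1) = 29/10 − (-139/10) = 84/5.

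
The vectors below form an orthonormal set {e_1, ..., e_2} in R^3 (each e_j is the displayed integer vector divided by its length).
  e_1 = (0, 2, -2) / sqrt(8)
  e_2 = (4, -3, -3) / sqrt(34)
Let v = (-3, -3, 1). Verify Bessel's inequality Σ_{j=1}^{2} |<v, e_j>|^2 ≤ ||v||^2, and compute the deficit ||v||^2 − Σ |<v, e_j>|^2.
Σ |<v, e_j>|^2 = 154/17; ||v||^2 = 19; deficit = 169/17

Write each e_j = u_j / sqrt(<u_j, u_j>) where u_j is the displayed integer vector. Then <v, e_j> = <v, u_j> / sqrt(<u_j, u_j>), so |<v, e_j>|^2 = <v, u_j>^2 / <u_j, u_j>.
Coefficients: <v, e_1> = -8/sqrt(8), <v, e_2> = -6/sqrt(34).
Square and sum: Σ |<v, e_j>|^2 = 154/17.
Compute ||v||^2 = v·v = 19.
Deficit = 19 − 154/17 = 169/17 ≥ 0, confirming Bessel's inequality. (The deficit equals ||v − Σ <v,e_j> e_j||^2, the squared distance from v to span{e_j}.)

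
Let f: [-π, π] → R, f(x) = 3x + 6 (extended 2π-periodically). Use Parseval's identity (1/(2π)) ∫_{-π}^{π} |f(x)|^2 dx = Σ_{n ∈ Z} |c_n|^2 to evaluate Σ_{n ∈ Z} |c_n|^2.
Σ |c_n|^2 = 3π^2 + 36

Expand and integrate term by term over [-π, π]:
  ∫ (3x)^2 dx = 9·(2π^3/3); ∫ 2·3·(6)·x dx = 0 (odd integrand); ∫ 6^2 dx = 36·2π.
So (1/(2π)) ∫_{-π}^{π} (3x + 6)^2 dx = 9π^2/3 + 36 = 3π^2 + 36.
Parseval ⇒ Σ |c_n|^2 = 3π^2 + 36.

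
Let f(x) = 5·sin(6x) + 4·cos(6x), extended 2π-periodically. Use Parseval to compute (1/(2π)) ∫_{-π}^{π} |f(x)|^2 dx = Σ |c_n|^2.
Σ |c_n|^2 = 41/2

Expand |f|^2 and use orthogonality of {sin(nx), cos(mx)} on [-π, π]:
  ∫_{-π}^{π} sin(nx)^2 dx = π, ∫ cos(mx)^2 dx = π, and cross terms integrate to 0.
So ∫_{-π}^{π} f(x)^2 dx = 5^2 · π + 4^2 · π = (25 + 16)π.
Divide by 2π: (25 + 16)/2 = 41/2.
By Parseval, this equals Σ |c_n|^2.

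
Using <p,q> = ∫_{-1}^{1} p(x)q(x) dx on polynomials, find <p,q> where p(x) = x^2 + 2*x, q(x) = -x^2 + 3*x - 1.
<p,q> = 44/15

Expand the product: p(x)·q(x) = -x^4 + x^3 + 5*x^2 - 2*x.
∫_{-1}^{1} of each monomial x^k gives [2/(k+1) if k even, 0 if k odd]. Integrating term-by-term (or equivalently evaluating the antiderivative F(x) = -x^5/5 + x^4/4 + 5*x^3/3 - x^2 at the endpoints):
  F(1) − F(−1) = 43/60 − (-133/60) = 44/15.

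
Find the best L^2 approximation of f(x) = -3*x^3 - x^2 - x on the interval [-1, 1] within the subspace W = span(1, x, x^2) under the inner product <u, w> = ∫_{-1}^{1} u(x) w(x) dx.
g(x) = -x^2 - 14*x/5

The best approximation g ∈ W is the orthogonal projection of f onto W. Writing g = a_0 + a_1 x + a_2 x^2, the coefficients solve the normal equations G · a = b where
  G_{ij} = <φ_i, φ_j> and b_i = <f, φ_i>, with φ_0 = 1, φ_1 = x, φ_2 = x^2.
G =
  [2, 0, 2/3]
  [0, 2/3, 0]
  [2/3, 0, 2/5],
b = (-2/3, -28/15, -2/5).
Solving gives a_0 = 0, a_1 = -14/5, a_2 = -1, so
  g(x) = -x^2 - 14*x/5.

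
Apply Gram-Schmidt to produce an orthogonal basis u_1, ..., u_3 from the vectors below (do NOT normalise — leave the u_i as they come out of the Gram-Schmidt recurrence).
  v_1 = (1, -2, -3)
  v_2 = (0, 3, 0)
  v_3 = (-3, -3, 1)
Orthogonal basis:
  u_1 = (1, -2, -3)
  u_2 = (3/7, 15/7, -9/7)
  u_3 = (-12/5, 0, -4/5)

Apply the Gram-Schmidt recurrence
  u_1 = v_1
  u_i = v_i − Σ_{j<i} ((v_i · u_j) / (u_j · u_j)) · u_j.

Step by step this gives:
  u_1 = (1, -2, -3)
  u_2 = (3/7, 15/7, -9/7)
  u_3 = (-12/5, 0, -4/5)

Orthogonality check:
  u_2 · u_1 = 0 (should be 0)
  u_3 · u_1 = 0 (should be 0)
  u_3 · u_2 = 0 (should be 0)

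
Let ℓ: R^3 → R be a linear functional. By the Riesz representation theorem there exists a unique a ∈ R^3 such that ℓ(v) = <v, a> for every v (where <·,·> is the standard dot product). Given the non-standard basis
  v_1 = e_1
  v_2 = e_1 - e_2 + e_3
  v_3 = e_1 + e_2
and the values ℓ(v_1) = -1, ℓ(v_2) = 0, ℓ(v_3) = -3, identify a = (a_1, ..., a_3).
a = (-1, -2, -1)

Write a = (a_1, ..., a_3) in the standard basis. For each basis vector v_i, ℓ(v_i) = <v_i, a> is a linear equation in the a_j's. Collect the n equations into a matrix system V a = ℓ, where row i of V is v_i (expressed in the standard basis). Since V is invertible (lower-triangular with 1s on the diagonal, up to permutation), solve by back-substitution:
  V =
[[1, 0, 0],
 [1, -1, 1],
 [1, 1, 0]]
  V a = (-1, 0, -3)
Solving gives a = (-1, -2, -1).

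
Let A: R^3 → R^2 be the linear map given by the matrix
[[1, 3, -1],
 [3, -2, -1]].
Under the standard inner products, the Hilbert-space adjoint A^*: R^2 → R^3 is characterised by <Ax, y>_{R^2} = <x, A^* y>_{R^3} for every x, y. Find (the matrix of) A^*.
A^* = A^T =
[[1, 3],
 [3, -2],
 [-1, -1]]

For real matrices with standard dot products, the defining identity <Ax, y> = <x, A^* y> gives (Ax)^T y = x^T (A^*) y, i.e. x^T A^T y = x^T (A^*) y. Since this holds for all x, y, we must have A^* = A^T. Therefore
A^* =
[[1, 3],
 [3, -2],
 [-1, -1]].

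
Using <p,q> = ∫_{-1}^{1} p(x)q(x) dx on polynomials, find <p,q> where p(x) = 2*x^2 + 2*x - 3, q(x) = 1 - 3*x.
<p,q> = -26/3

Expand the product: p(x)·q(x) = -6*x^3 - 4*x^2 + 11*x - 3.
∫_{-1}^{1} of each monomial x^k gives [2/(k+1) if k even, 0 if k odd]. Integrating term-by-term (or equivalently evaluating the antiderivative F(x) = -3*x^4/2 - 4*x^3/3 + 11*x^2/2 - 3*x at the endpoints):
  F(1) − F(−1) = -1/3 − (25/3) = -26/3.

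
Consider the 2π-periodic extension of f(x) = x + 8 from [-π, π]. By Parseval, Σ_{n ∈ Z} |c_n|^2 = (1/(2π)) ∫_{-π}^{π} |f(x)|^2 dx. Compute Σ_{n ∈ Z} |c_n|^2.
Σ |c_n|^2 = π^2/3 + 64

Expand and integrate term by term over [-π, π]:
  ∫ (x)^2 dx = 1·(2π^3/3); ∫ 2·1·(8)·x dx = 0 (odd integrand); ∫ 8^2 dx = 64·2π.
So (1/(2π)) ∫_{-π}^{π} (x + 8)^2 dx = 1π^2/3 + 64 = π^2/3 + 64.
Parseval ⇒ Σ |c_n|^2 = π^2/3 + 64.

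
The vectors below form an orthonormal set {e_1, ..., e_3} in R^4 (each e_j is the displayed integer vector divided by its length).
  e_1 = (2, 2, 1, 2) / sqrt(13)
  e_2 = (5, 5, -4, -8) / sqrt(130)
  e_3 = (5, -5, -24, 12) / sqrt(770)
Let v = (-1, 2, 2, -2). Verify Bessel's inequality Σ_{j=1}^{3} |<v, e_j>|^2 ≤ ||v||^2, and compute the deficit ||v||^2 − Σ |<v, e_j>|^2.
Σ |<v, e_j>|^2 = 857/77; ||v||^2 = 13; deficit = 144/77

Write each e_j = u_j / sqrt(<u_j, u_j>) where u_j is the displayed integer vector. Then <v, e_j> = <v, u_j> / sqrt(<u_j, u_j>), so |<v, e_j>|^2 = <v, u_j>^2 / <u_j, u_j>.
Coefficients: <v, e_1> = 0/sqrt(13), <v, e_2> = 13/sqrt(130), <v, e_3> = -87/sqrt(770).
Square and sum: Σ |<v, e_j>|^2 = 857/77.
Compute ||v||^2 = v·v = 13.
Deficit = 13 − 857/77 = 144/77 ≥ 0, confirming Bessel's inequality. (The deficit equals ||v − Σ <v,e_j> e_j||^2, the squared distance from v to span{e_j}.)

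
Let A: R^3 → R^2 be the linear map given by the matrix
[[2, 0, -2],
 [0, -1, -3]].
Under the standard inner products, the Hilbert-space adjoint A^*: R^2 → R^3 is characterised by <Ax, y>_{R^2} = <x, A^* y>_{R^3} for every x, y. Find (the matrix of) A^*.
A^* = A^T =
[[2, 0],
 [0, -1],
 [-2, -3]]

For real matrices with standard dot products, the defining identity <Ax, y> = <x, A^* y> gives (Ax)^T y = x^T (A^*) y, i.e. x^T A^T y = x^T (A^*) y. Since this holds for all x, y, we must have A^* = A^T. Therefore
A^* =
[[2, 0],
 [0, -1],
 [-2, -3]].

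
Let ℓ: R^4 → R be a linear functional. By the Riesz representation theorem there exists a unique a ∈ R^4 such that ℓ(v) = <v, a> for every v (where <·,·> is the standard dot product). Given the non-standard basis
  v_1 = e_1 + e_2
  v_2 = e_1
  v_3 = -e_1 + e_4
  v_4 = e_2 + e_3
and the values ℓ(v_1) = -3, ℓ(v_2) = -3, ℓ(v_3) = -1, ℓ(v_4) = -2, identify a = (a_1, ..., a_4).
a = (-3, 0, -2, -4)

Write a = (a_1, ..., a_4) in the standard basis. For each basis vector v_i, ℓ(v_i) = <v_i, a> is a linear equation in the a_j's. Collect the n equations into a matrix system V a = ℓ, where row i of V is v_i (expressed in the standard basis). Since V is invertible (lower-triangular with 1s on the diagonal, up to permutation), solve by back-substitution:
  V =
[[1, 1, 0, 0],
 [1, 0, 0, 0],
 [-1, 0, 0, 1],
 [0, 1, 1, 0]]
  V a = (-3, -3, -1, -2)
Solving gives a = (-3, 0, -2, -4).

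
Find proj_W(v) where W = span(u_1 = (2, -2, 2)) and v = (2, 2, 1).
proj_W(v) = (1/3, -1/3, 1/3)

Set up U = [u_1 | ... | u_1] ∈ R^(3×1). The projector onto W = col(U) is P = U (U^T U)^(-1) U^T.
Compute U^T U =
  [12],
and U^T v = (2).
Solve U^T U · c = U^T v for the coefficients: c = (1/6). The projection is proj_W(v) = U c.
Check: (v - proj_W(v)) · u_1 = 0  (should be 0).
Result: proj_W(v) = (1/3, -1/3, 1/3).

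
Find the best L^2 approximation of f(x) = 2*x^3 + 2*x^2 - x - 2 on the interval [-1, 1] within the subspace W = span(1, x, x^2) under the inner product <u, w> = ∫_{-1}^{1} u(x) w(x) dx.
g(x) = 2*x^2 + x/5 - 2

The best approximation g ∈ W is the orthogonal projection of f onto W. Writing g = a_0 + a_1 x + a_2 x^2, the coefficients solve the normal equations G · a = b where
  G_{ij} = <φ_i, φ_j> and b_i = <f, φ_i>, with φ_0 = 1, φ_1 = x, φ_2 = x^2.
G =
  [2, 0, 2/3]
  [0, 2/3, 0]
  [2/3, 0, 2/5],
b = (-8/3, 2/15, -8/15).
Solving gives a_0 = -2, a_1 = 1/5, a_2 = 2, so
  g(x) = 2*x^2 + x/5 - 2.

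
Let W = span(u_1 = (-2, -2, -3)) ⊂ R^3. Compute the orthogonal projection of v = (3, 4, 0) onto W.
proj_W(v) = (28/17, 28/17, 42/17)

Set up U = [u_1 | ... | u_1] ∈ R^(3×1). The projector onto W = col(U) is P = U (U^T U)^(-1) U^T.
Compute U^T U =
  [17],
and U^T v = (-14).
Solve U^T U · c = U^T v for the coefficients: c = (-14/17). The projection is proj_W(v) = U c.
Check: (v - proj_W(v)) · u_1 = 0  (should be 0).
Result: proj_W(v) = (28/17, 28/17, 42/17).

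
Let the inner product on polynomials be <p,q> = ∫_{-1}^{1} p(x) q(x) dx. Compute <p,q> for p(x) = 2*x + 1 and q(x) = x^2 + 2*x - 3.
<p,q> = -8/3

Expand the product: p(x)·q(x) = 2*x^3 + 5*x^2 - 4*x - 3.
∫_{-1}^{1} of each monomial x^k gives [2/(k+1) if k even, 0 if k odd]. Integrating term-by-term (or equivalently evaluating the antiderivative F(x) = x^4/2 + 5*x^3/3 - 2*x^2 - 3*x at the endpoints):
  F(1) − F(−1) = -17/6 − (-1/6) = -8/3.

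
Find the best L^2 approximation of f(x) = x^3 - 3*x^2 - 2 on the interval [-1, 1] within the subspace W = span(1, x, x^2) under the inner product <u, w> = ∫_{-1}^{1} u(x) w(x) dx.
g(x) = -3*x^2 + 3*x/5 - 2

The best approximation g ∈ W is the orthogonal projection of f onto W. Writing g = a_0 + a_1 x + a_2 x^2, the coefficients solve the normal equations G · a = b where
  G_{ij} = <φ_i, φ_j> and b_i = <f, φ_i>, with φ_0 = 1, φ_1 = x, φ_2 = x^2.
G =
  [2, 0, 2/3]
  [0, 2/3, 0]
  [2/3, 0, 2/5],
b = (-6, 2/5, -38/15).
Solving gives a_0 = -2, a_1 = 3/5, a_2 = -3, so
  g(x) = -3*x^2 + 3*x/5 - 2.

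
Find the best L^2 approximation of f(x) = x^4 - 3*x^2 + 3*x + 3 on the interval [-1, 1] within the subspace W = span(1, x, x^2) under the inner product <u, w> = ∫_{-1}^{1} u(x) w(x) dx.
g(x) = -15*x^2/7 + 3*x + 102/35

The best approximation g ∈ W is the orthogonal projection of f onto W. Writing g = a_0 + a_1 x + a_2 x^2, the coefficients solve the normal equations G · a = b where
  G_{ij} = <φ_i, φ_j> and b_i = <f, φ_i>, with φ_0 = 1, φ_1 = x, φ_2 = x^2.
G =
  [2, 0, 2/3]
  [0, 2/3, 0]
  [2/3, 0, 2/5],
b = (22/5, 2, 38/35).
Solving gives a_0 = 102/35, a_1 = 3, a_2 = -15/7, so
  g(x) = -15*x^2/7 + 3*x + 102/35.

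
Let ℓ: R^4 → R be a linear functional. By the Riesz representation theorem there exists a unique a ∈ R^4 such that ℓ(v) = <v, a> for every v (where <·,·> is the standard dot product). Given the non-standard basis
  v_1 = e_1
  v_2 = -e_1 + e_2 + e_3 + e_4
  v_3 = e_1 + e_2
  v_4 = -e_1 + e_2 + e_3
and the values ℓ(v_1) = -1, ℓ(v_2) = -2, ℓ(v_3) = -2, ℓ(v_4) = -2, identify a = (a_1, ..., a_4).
a = (-1, -1, -2, 0)

Write a = (a_1, ..., a_4) in the standard basis. For each basis vector v_i, ℓ(v_i) = <v_i, a> is a linear equation in the a_j's. Collect the n equations into a matrix system V a = ℓ, where row i of V is v_i (expressed in the standard basis). Since V is invertible (lower-triangular with 1s on the diagonal, up to permutation), solve by back-substitution:
  V =
[[1, 0, 0, 0],
 [-1, 1, 1, 1],
 [1, 1, 0, 0],
 [-1, 1, 1, 0]]
  V a = (-1, -2, -2, -2)
Solving gives a = (-1, -1, -2, 0).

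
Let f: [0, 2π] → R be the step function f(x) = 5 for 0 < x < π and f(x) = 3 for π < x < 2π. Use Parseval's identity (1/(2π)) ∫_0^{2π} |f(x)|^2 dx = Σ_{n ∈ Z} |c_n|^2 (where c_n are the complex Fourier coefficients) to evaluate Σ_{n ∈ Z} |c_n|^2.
Σ |c_n|^2 = 17

Parseval equates the L^2 energy of f (normalised by 1/(2π)) with the ℓ^2 sum of its Fourier coefficients: (1/(2π)) ∫_0^{2π} |f|^2 = Σ |c_n|^2.
Compute the left side: (1/(2π)) [∫_0^π 5^2 dx + ∫_π^{2π} 3^2 dx] = (1/(2π)) · (25π + 9π) = (25 + 9)/2 = 17.
So Σ_{n ∈ Z} |c_n|^2 = 17.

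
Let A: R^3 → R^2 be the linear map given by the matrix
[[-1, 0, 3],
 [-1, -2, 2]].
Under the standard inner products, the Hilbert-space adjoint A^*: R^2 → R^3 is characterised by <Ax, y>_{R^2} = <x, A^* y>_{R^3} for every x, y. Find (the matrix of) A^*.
A^* = A^T =
[[-1, -1],
 [0, -2],
 [3, 2]]

For real matrices with standard dot products, the defining identity <Ax, y> = <x, A^* y> gives (Ax)^T y = x^T (A^*) y, i.e. x^T A^T y = x^T (A^*) y. Since this holds for all x, y, we must have A^* = A^T. Therefore
A^* =
[[-1, -1],
 [0, -2],
 [3, 2]].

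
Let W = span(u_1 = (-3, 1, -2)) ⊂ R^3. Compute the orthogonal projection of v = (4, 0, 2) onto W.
proj_W(v) = (24/7, -8/7, 16/7)

Set up U = [u_1 | ... | u_1] ∈ R^(3×1). The projector onto W = col(U) is P = U (U^T U)^(-1) U^T.
Compute U^T U =
  [14],
and U^T v = (-16).
Solve U^T U · c = U^T v for the coefficients: c = (-8/7). The projection is proj_W(v) = U c.
Check: (v - proj_W(v)) · u_1 = 0  (should be 0).
Result: proj_W(v) = (24/7, -8/7, 16/7).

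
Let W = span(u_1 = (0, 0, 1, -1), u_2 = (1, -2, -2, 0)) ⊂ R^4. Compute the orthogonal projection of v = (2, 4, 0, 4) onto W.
proj_W(v) = (-10/7, 20/7, -4/7, 24/7)

Set up U = [u_1 | ... | u_2] ∈ R^(4×2). The projector onto W = col(U) is P = U (U^T U)^(-1) U^T.
Compute U^T U =
  [2, -2]
  [-2, 9],
and U^T v = (-4, -6).
Solve U^T U · c = U^T v for the coefficients: c = (-24/7, -10/7). The projection is proj_W(v) = U c.
Check: (v - proj_W(v)) · u_1 = 0  (should be 0).
Check: (v - proj_W(v)) · u_2 = 0  (should be 0).
Result: proj_W(v) = (-10/7, 20/7, -4/7, 24/7).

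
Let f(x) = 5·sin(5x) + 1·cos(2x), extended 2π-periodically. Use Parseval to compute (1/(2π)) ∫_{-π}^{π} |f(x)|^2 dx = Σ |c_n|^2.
Σ |c_n|^2 = 13

Expand |f|^2 and use orthogonality of {sin(nx), cos(mx)} on [-π, π]:
  ∫_{-π}^{π} sin(nx)^2 dx = π, ∫ cos(mx)^2 dx = π, and cross terms integrate to 0.
So ∫_{-π}^{π} f(x)^2 dx = 5^2 · π + 1^2 · π = (25 + 1)π.
Divide by 2π: (25 + 1)/2 = 13.
By Parseval, this equals Σ |c_n|^2.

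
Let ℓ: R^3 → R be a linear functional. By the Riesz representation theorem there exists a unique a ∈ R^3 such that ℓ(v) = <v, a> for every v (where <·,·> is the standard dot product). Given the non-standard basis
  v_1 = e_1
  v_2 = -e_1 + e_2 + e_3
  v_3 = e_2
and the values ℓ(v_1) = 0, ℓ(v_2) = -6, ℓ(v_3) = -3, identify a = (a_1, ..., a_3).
a = (0, -3, -3)

Write a = (a_1, ..., a_3) in the standard basis. For each basis vector v_i, ℓ(v_i) = <v_i, a> is a linear equation in the a_j's. Collect the n equations into a matrix system V a = ℓ, where row i of V is v_i (expressed in the standard basis). Since V is invertible (lower-triangular with 1s on the diagonal, up to permutation), solve by back-substitution:
  V =
[[1, 0, 0],
 [-1, 1, 1],
 [0, 1, 0]]
  V a = (0, -6, -3)
Solving gives a = (0, -3, -3).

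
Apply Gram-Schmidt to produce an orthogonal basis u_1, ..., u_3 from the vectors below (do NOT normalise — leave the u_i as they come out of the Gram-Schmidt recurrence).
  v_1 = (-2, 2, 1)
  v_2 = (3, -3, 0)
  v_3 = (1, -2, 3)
Orthogonal basis:
  u_1 = (-2, 2, 1)
  u_2 = (1/3, -1/3, 4/3)
  u_3 = (-1/2, -1/2, 0)

Apply the Gram-Schmidt recurrence
  u_1 = v_1
  u_i = v_i − Σ_{j<i} ((v_i · u_j) / (u_j · u_j)) · u_j.

Step by step this gives:
  u_1 = (-2, 2, 1)
  u_2 = (1/3, -1/3, 4/3)
  u_3 = (-1/2, -1/2, 0)

Orthogonality check:
  u_2 · u_1 = 0 (should be 0)
  u_3 · u_1 = 0 (should be 0)
  u_3 · u_2 = 0 (should be 0)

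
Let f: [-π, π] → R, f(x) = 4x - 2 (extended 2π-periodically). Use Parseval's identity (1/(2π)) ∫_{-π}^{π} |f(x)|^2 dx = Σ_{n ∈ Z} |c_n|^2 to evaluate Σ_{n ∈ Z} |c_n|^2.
Σ |c_n|^2 = 16π^2/3 + 4

Expand and integrate term by term over [-π, π]:
  ∫ (4x)^2 dx = 16·(2π^3/3); ∫ 2·4·(-2)·x dx = 0 (odd integrand); ∫ (-2)^2 dx = 4·2π.
So (1/(2π)) ∫_{-π}^{π} (4x - 2)^2 dx = 16π^2/3 + 4 = 16π^2/3 + 4.
Parseval ⇒ Σ |c_n|^2 = 16π^2/3 + 4.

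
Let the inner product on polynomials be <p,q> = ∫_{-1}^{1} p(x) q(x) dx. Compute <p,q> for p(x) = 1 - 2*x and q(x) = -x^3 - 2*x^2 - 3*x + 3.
<p,q> = 142/15

Expand the product: p(x)·q(x) = 2*x^4 + 3*x^3 + 4*x^2 - 9*x + 3.
∫_{-1}^{1} of each monomial x^k gives [2/(k+1) if k even, 0 if k odd]. Integrating term-by-term (or equivalently evaluating the antiderivative F(x) = 2*x^5/5 + 3*x^4/4 + 4*x^3/3 - 9*x^2/2 + 3*x at the endpoints):
  F(1) − F(−1) = 59/60 − (-509/60) = 142/15.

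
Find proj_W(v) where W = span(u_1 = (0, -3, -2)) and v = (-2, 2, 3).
proj_W(v) = (0, 36/13, 24/13)

Set up U = [u_1 | ... | u_1] ∈ R^(3×1). The projector onto W = col(U) is P = U (U^T U)^(-1) U^T.
Compute U^T U =
  [13],
and U^T v = (-12).
Solve U^T U · c = U^T v for the coefficients: c = (-12/13). The projection is proj_W(v) = U c.
Check: (v - proj_W(v)) · u_1 = 0  (should be 0).
Result: proj_W(v) = (0, 36/13, 24/13).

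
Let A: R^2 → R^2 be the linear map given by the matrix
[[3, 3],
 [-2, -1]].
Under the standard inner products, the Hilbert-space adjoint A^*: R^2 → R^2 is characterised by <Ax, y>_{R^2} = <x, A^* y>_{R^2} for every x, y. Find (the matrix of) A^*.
A^* = A^T =
[[3, -2],
 [3, -1]]

For real matrices with standard dot products, the defining identity <Ax, y> = <x, A^* y> gives (Ax)^T y = x^T (A^*) y, i.e. x^T A^T y = x^T (A^*) y. Since this holds for all x, y, we must have A^* = A^T. Therefore
A^* =
[[3, -2],
 [3, -1]].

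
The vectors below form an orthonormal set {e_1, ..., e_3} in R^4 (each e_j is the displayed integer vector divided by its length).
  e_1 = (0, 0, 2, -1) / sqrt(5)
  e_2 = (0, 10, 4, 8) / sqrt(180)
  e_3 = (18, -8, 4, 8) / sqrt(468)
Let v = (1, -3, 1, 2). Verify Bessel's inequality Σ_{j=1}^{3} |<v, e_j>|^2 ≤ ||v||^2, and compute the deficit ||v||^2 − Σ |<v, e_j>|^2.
Σ |<v, e_j>|^2 = 114/13; ||v||^2 = 15; deficit = 81/13

Write each e_j = u_j / sqrt(<u_j, u_j>) where u_j is the displayed integer vector. Then <v, e_j> = <v, u_j> / sqrt(<u_j, u_j>), so |<v, e_j>|^2 = <v, u_j>^2 / <u_j, u_j>.
Coefficients: <v, e_1> = 0/sqrt(5), <v, e_2> = -10/sqrt(180), <v, e_3> = 62/sqrt(468).
Square and sum: Σ |<v, e_j>|^2 = 114/13.
Compute ||v||^2 = v·v = 15.
Deficit = 15 − 114/13 = 81/13 ≥ 0, confirming Bessel's inequality. (The deficit equals ||v − Σ <v,e_j> e_j||^2, the squared distance from v to span{e_j}.)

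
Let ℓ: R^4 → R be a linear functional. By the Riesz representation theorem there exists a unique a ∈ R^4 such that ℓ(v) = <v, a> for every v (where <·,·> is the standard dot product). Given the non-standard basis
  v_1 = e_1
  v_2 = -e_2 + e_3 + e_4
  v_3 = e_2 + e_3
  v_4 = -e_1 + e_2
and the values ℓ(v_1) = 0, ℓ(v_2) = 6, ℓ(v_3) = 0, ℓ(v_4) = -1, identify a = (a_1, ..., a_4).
a = (0, -1, 1, 4)

Write a = (a_1, ..., a_4) in the standard basis. For each basis vector v_i, ℓ(v_i) = <v_i, a> is a linear equation in the a_j's. Collect the n equations into a matrix system V a = ℓ, where row i of V is v_i (expressed in the standard basis). Since V is invertible (lower-triangular with 1s on the diagonal, up to permutation), solve by back-substitution:
  V =
[[1, 0, 0, 0],
 [0, -1, 1, 1],
 [0, 1, 1, 0],
 [-1, 1, 0, 0]]
  V a = (0, 6, 0, -1)
Solving gives a = (0, -1, 1, 4).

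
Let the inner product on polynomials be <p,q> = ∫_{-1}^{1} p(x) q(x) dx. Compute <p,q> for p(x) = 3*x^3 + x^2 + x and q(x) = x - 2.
<p,q> = 8/15

Expand the product: p(x)·q(x) = 3*x^4 - 5*x^3 - x^2 - 2*x.
∫_{-1}^{1} of each monomial x^k gives [2/(k+1) if k even, 0 if k odd]. Integrating term-by-term (or equivalently evaluating the antiderivative F(x) = 3*x^5/5 - 5*x^4/4 - x^3/3 - x^2 at the endpoints):
  F(1) − F(−1) = -119/60 − (-151/60) = 8/15.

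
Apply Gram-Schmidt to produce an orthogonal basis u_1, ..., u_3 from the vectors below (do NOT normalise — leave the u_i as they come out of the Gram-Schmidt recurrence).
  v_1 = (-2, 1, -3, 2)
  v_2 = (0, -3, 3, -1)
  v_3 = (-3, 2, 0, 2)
Orthogonal basis:
  u_1 = (-2, 1, -3, 2)
  u_2 = (-14/9, -20/9, 2/3, 5/9)
  u_3 = (-103/73, 124/73, 138/73, 42/73)

Apply the Gram-Schmidt recurrence
  u_1 = v_1
  u_i = v_i − Σ_{j<i} ((v_i · u_j) / (u_j · u_j)) · u_j.

Step by step this gives:
  u_1 = (-2, 1, -3, 2)
  u_2 = (-14/9, -20/9, 2/3, 5/9)
  u_3 = (-103/73, 124/73, 138/73, 42/73)

Orthogonality check:
  u_2 · u_1 = 0 (should be 0)
  u_3 · u_1 = 0 (should be 0)
  u_3 · u_2 = 0 (should be 0)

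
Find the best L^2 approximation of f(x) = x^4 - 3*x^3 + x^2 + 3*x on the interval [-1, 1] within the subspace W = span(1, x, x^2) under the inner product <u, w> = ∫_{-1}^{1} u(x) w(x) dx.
g(x) = 13*x^2/7 + 6*x/5 - 3/35

The best approximation g ∈ W is the orthogonal projection of f onto W. Writing g = a_0 + a_1 x + a_2 x^2, the coefficients solve the normal equations G · a = b where
  G_{ij} = <φ_i, φ_j> and b_i = <f, φ_i>, with φ_0 = 1, φ_1 = x, φ_2 = x^2.
G =
  [2, 0, 2/3]
  [0, 2/3, 0]
  [2/3, 0, 2/5],
b = (16/15, 4/5, 24/35).
Solving gives a_0 = -3/35, a_1 = 6/5, a_2 = 13/7, so
  g(x) = 13*x^2/7 + 6*x/5 - 3/35.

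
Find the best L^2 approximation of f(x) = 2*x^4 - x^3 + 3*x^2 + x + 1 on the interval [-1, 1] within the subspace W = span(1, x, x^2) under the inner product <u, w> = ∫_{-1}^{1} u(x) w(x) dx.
g(x) = 33*x^2/7 + 2*x/5 + 29/35

The best approximation g ∈ W is the orthogonal projection of f onto W. Writing g = a_0 + a_1 x + a_2 x^2, the coefficients solve the normal equations G · a = b where
  G_{ij} = <φ_i, φ_j> and b_i = <f, φ_i>, with φ_0 = 1, φ_1 = x, φ_2 = x^2.
G =
  [2, 0, 2/3]
  [0, 2/3, 0]
  [2/3, 0, 2/5],
b = (24/5, 4/15, 256/105).
Solving gives a_0 = 29/35, a_1 = 2/5, a_2 = 33/7, so
  g(x) = 33*x^2/7 + 2*x/5 + 29/35.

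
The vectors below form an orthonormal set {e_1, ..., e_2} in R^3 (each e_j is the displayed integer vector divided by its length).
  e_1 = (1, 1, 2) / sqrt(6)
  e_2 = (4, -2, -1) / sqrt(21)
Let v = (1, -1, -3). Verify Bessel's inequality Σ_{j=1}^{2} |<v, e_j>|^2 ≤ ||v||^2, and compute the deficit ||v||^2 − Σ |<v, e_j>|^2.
Σ |<v, e_j>|^2 = 69/7; ||v||^2 = 11; deficit = 8/7

Write each e_j = u_j / sqrt(<u_j, u_j>) where u_j is the displayed integer vector. Then <v, e_j> = <v, u_j> / sqrt(<u_j, u_j>), so |<v, e_j>|^2 = <v, u_j>^2 / <u_j, u_j>.
Coefficients: <v, e_1> = -6/sqrt(6), <v, e_2> = 9/sqrt(21).
Square and sum: Σ |<v, e_j>|^2 = 69/7.
Compute ||v||^2 = v·v = 11.
Deficit = 11 − 69/7 = 8/7 ≥ 0, confirming Bessel's inequality. (The deficit equals ||v − Σ <v,e_j> e_j||^2, the squared distance from v to span{e_j}.)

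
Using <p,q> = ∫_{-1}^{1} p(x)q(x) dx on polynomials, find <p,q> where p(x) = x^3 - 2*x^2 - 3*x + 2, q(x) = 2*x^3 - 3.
<p,q> = -344/35

Expand the product: p(x)·q(x) = 2*x^6 - 4*x^5 - 6*x^4 + x^3 + 6*x^2 + 9*x - 6.
∫_{-1}^{1} of each monomial x^k gives [2/(k+1) if k even, 0 if k odd]. Integrating term-by-term (or equivalently evaluating the antiderivative F(x) = 2*x^7/7 - 2*x^6/3 - 6*x^5/5 + x^4/4 + 2*x^3 + 9*x^2/2 - 6*x at the endpoints):
  F(1) − F(−1) = -349/420 − (3779/420) = -344/35.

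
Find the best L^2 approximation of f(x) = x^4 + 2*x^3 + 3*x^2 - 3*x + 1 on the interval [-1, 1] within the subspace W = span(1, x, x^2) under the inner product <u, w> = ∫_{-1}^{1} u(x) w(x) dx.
g(x) = 27*x^2/7 - 9*x/5 + 32/35

The best approximation g ∈ W is the orthogonal projection of f onto W. Writing g = a_0 + a_1 x + a_2 x^2, the coefficients solve the normal equations G · a = b where
  G_{ij} = <φ_i, φ_j> and b_i = <f, φ_i>, with φ_0 = 1, φ_1 = x, φ_2 = x^2.
G =
  [2, 0, 2/3]
  [0, 2/3, 0]
  [2/3, 0, 2/5],
b = (22/5, -6/5, 226/105).
Solving gives a_0 = 32/35, a_1 = -9/5, a_2 = 27/7, so
  g(x) = 27*x^2/7 - 9*x/5 + 32/35.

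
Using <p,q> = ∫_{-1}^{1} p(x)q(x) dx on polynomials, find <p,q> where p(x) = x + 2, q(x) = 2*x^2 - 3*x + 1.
<p,q> = 14/3

Expand the product: p(x)·q(x) = 2*x^3 + x^2 - 5*x + 2.
∫_{-1}^{1} of each monomial x^k gives [2/(k+1) if k even, 0 if k odd]. Integrating term-by-term (or equivalently evaluating the antiderivative F(x) = x^4/2 + x^3/3 - 5*x^2/2 + 2*x at the endpoints):
  F(1) − F(−1) = 1/3 − (-13/3) = 14/3.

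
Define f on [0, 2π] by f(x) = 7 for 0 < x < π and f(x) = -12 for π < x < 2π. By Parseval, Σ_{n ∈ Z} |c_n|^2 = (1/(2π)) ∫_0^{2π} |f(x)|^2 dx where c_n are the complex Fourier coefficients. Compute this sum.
Σ |c_n|^2 = 193/2

Parseval equates the L^2 energy of f (normalised by 1/(2π)) with the ℓ^2 sum of its Fourier coefficients: (1/(2π)) ∫_0^{2π} |f|^2 = Σ |c_n|^2.
Compute the left side: (1/(2π)) [∫_0^π 7^2 dx + ∫_π^{2π} (-12)^2 dx] = (1/(2π)) · (49π + 144π) = (49 + 144)/2 = 193/2.
So Σ_{n ∈ Z} |c_n|^2 = 193/2.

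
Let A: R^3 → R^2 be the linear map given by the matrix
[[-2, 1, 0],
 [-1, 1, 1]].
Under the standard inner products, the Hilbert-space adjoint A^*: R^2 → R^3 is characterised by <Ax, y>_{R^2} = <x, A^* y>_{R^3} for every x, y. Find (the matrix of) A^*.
A^* = A^T =
[[-2, -1],
 [1, 1],
 [0, 1]]

For real matrices with standard dot products, the defining identity <Ax, y> = <x, A^* y> gives (Ax)^T y = x^T (A^*) y, i.e. x^T A^T y = x^T (A^*) y. Since this holds for all x, y, we must have A^* = A^T. Therefore
A^* =
[[-2, -1],
 [1, 1],
 [0, 1]].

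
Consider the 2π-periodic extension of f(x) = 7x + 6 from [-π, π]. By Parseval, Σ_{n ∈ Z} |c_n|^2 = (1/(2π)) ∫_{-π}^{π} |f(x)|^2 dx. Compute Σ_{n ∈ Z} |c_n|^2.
Σ |c_n|^2 = 49π^2/3 + 36

Expand and integrate term by term over [-π, π]:
  ∫ (7x)^2 dx = 49·(2π^3/3); ∫ 2·7·(6)·x dx = 0 (odd integrand); ∫ 6^2 dx = 36·2π.
So (1/(2π)) ∫_{-π}^{π} (7x + 6)^2 dx = 49π^2/3 + 36 = 49π^2/3 + 36.
Parseval ⇒ Σ |c_n|^2 = 49π^2/3 + 36.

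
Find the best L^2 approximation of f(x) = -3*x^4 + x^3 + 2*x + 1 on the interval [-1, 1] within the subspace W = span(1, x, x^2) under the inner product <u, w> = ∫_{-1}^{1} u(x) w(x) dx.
g(x) = -18*x^2/7 + 13*x/5 + 44/35

The best approximation g ∈ W is the orthogonal projection of f onto W. Writing g = a_0 + a_1 x + a_2 x^2, the coefficients solve the normal equations G · a = b where
  G_{ij} = <φ_i, φ_j> and b_i = <f, φ_i>, with φ_0 = 1, φ_1 = x, φ_2 = x^2.
G =
  [2, 0, 2/3]
  [0, 2/3, 0]
  [2/3, 0, 2/5],
b = (4/5, 26/15, -4/21).
Solving gives a_0 = 44/35, a_1 = 13/5, a_2 = -18/7, so
  g(x) = -18*x^2/7 + 13*x/5 + 44/35.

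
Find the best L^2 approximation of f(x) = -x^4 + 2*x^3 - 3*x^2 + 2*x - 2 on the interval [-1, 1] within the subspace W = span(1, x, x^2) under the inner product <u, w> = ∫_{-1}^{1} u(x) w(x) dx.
g(x) = -27*x^2/7 + 16*x/5 - 67/35

The best approximation g ∈ W is the orthogonal projection of f onto W. Writing g = a_0 + a_1 x + a_2 x^2, the coefficients solve the normal equations G · a = b where
  G_{ij} = <φ_i, φ_j> and b_i = <f, φ_i>, with φ_0 = 1, φ_1 = x, φ_2 = x^2.
G =
  [2, 0, 2/3]
  [0, 2/3, 0]
  [2/3, 0, 2/5],
b = (-32/5, 32/15, -296/105).
Solving gives a_0 = -67/35, a_1 = 16/5, a_2 = -27/7, so
  g(x) = -27*x^2/7 + 16*x/5 - 67/35.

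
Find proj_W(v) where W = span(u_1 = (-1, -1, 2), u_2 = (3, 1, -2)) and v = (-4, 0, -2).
proj_W(v) = (-4, 4/5, -8/5)

Set up U = [u_1 | ... | u_2] ∈ R^(3×2). The projector onto W = col(U) is P = U (U^T U)^(-1) U^T.
Compute U^T U =
  [6, -8]
  [-8, 14],
and U^T v = (0, -8).
Solve U^T U · c = U^T v for the coefficients: c = (-16/5, -12/5). The projection is proj_W(v) = U c.
Check: (v - proj_W(v)) · u_1 = 0  (should be 0).
Check: (v - proj_W(v)) · u_2 = 0  (should be 0).
Result: proj_W(v) = (-4, 4/5, -8/5).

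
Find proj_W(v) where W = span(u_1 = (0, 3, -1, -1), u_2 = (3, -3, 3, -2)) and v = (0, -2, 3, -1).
proj_W(v) = (321/241, -555/241, 399/241, -136/241)

Set up U = [u_1 | ... | u_2] ∈ R^(4×2). The projector onto W = col(U) is P = U (U^T U)^(-1) U^T.
Compute U^T U =
  [11, -10]
  [-10, 31],
and U^T v = (-8, 17).
Solve U^T U · c = U^T v for the coefficients: c = (-78/241, 107/241). The projection is proj_W(v) = U c.
Check: (v - proj_W(v)) · u_1 = 0  (should be 0).
Check: (v - proj_W(v)) · u_2 = 0  (should be 0).
Result: proj_W(v) = (321/241, -555/241, 399/241, -136/241).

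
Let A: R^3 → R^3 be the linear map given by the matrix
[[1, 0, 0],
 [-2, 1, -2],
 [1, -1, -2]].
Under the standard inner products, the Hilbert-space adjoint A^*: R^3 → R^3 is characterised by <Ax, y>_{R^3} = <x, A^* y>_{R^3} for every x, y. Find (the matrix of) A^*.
A^* = A^T =
[[1, -2, 1],
 [0, 1, -1],
 [0, -2, -2]]

For real matrices with standard dot products, the defining identity <Ax, y> = <x, A^* y> gives (Ax)^T y = x^T (A^*) y, i.e. x^T A^T y = x^T (A^*) y. Since this holds for all x, y, we must have A^* = A^T. Therefore
A^* =
[[1, -2, 1],
 [0, 1, -1],
 [0, -2, -2]].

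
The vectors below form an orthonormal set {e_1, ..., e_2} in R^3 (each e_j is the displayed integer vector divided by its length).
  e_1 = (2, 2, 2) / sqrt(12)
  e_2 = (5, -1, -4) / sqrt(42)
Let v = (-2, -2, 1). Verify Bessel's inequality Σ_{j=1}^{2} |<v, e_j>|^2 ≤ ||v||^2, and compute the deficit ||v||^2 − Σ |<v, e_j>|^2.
Σ |<v, e_j>|^2 = 45/7; ||v||^2 = 9; deficit = 18/7

Write each e_j = u_j / sqrt(<u_j, u_j>) where u_j is the displayed integer vector. Then <v, e_j> = <v, u_j> / sqrt(<u_j, u_j>), so |<v, e_j>|^2 = <v, u_j>^2 / <u_j, u_j>.
Coefficients: <v, e_1> = -6/sqrt(12), <v, e_2> = -12/sqrt(42).
Square and sum: Σ |<v, e_j>|^2 = 45/7.
Compute ||v||^2 = v·v = 9.
Deficit = 9 − 45/7 = 18/7 ≥ 0, confirming Bessel's inequality. (The deficit equals ||v − Σ <v,e_j> e_j||^2, the squared distance from v to span{e_j}.)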